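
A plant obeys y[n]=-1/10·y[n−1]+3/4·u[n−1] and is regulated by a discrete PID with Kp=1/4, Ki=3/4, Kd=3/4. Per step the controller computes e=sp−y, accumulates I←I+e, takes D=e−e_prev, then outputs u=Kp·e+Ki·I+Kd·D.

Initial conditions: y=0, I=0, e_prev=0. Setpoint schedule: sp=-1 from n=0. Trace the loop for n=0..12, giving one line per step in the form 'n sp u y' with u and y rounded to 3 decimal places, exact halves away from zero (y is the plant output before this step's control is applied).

(exact arithmetic carried between steps; '≈' marks a value shown rounded to 6 d.p. or computed from one; I and e_prev carry over from the previous line; the table rounds u and y to 3 d.p., halves away from zero)
n=0: y=0, sp=-1, e=sp−y=-1; I=-1, D=e−e_prev=-1; u=1/4·(-1)+3/4·(-1)+3/4·(-1)=-1.75; next y=-1/10·0+3/4·(-1.75)=-1.3125
n=1: y=-1.3125, sp=-1, e=sp−y=0.3125; I=-0.6875, D=e−e_prev=1.3125; u=1/4·0.3125+3/4·(-0.6875)+3/4·1.3125=0.546875; next y=-1/10·(-1.3125)+3/4·0.546875≈0.541406
n=2: y≈0.541406, sp=-1, e=sp−y≈-1.541406; I≈-2.228906, D=e−e_prev≈-1.853906; u=1/4·(-1.541406)+3/4·(-2.228906)+3/4·(-1.853906)≈-3.447461; next y=-1/10·0.541406+3/4·(-3.447461)≈-2.639736
n=3: y≈-2.639736, sp=-1, e=sp−y≈1.639736; I≈-0.589170, D=e−e_prev≈3.181143; u=1/4·1.639736+3/4·(-0.589170)+3/4·3.181143≈2.353914; next y=-1/10·(-2.639736)+3/4·2.353914≈2.029409
n=4: y≈2.029409, sp=-1, e=sp−y≈-3.029409; I≈-3.618579, D=e−e_prev≈-4.669145; u=1/4·(-3.029409)+3/4·(-3.618579)+3/4·(-4.669145)≈-6.973145; next y=-1/10·2.029409+3/4·(-6.973145)≈-5.432800
n=5: y≈-5.432800, sp=-1, e=sp−y≈4.432800; I≈0.814221, D=e−e_prev≈7.462209; u=1/4·4.432800+3/4·0.814221+3/4·7.462209≈7.315522; next y=-1/10·(-5.432800)+3/4·7.315522≈6.029922
n=6: y≈6.029922, sp=-1, e=sp−y≈-7.029922; I≈-6.215701, D=e−e_prev≈-11.462721; u=1/4·(-7.029922)+3/4·(-6.215701)+3/4·(-11.462721)≈-15.016297; next y=-1/10·6.029922+3/4·(-15.016297)≈-11.865215
n=7: y≈-11.865215, sp=-1, e=sp−y≈10.865215; I≈4.649514, D=e−e_prev≈17.895136; u=1/4·10.865215+3/4·4.649514+3/4·17.895136≈19.624791; next y=-1/10·(-11.865215)+3/4·19.624791≈15.905115
n=8: y≈15.905115, sp=-1, e=sp−y≈-16.905115; I≈-12.255601, D=e−e_prev≈-27.770330; u=1/4·(-16.905115)+3/4·(-12.255601)+3/4·(-27.770330)≈-34.245727; next y=-1/10·15.905115+3/4·(-34.245727)≈-27.274807
n=9: y≈-27.274807, sp=-1, e=sp−y≈26.274807; I≈14.019206, D=e−e_prev≈43.179922; u=1/4·26.274807+3/4·14.019206+3/4·43.179922≈49.468047; next y=-1/10·(-27.274807)+3/4·49.468047≈39.828516
n=10: y≈39.828516, sp=-1, e=sp−y≈-40.828516; I≈-26.809310, D=e−e_prev≈-67.103322; u=1/4·(-40.828516)+3/4·(-26.809310)+3/4·(-67.103322)≈-80.641604; next y=-1/10·39.828516+3/4·(-80.641604)≈-64.464054
n=11: y≈-64.464054, sp=-1, e=sp−y≈63.464054; I≈36.654744, D=e−e_prev≈104.292570; u=1/4·63.464054+3/4·36.654744+3/4·104.292570≈121.576499; next y=-1/10·(-64.464054)+3/4·121.576499≈97.628780
n=12: y≈97.628780, sp=-1, e=sp−y≈-98.628780; I≈-61.974036, D=e−e_prev≈-162.092834; u=1/4·(-98.628780)+3/4·(-61.974036)+3/4·(-162.092834)≈-192.707347; next y=-1/10·97.628780+3/4·(-192.707347)≈-154.293389

0 -1 -1.750 0.000
1 -1 0.547 -1.313
2 -1 -3.447 0.541
3 -1 2.354 -2.640
4 -1 -6.973 2.029
5 -1 7.316 -5.433
6 -1 -15.016 6.030
7 -1 19.625 -11.865
8 -1 -34.246 15.905
9 -1 49.468 -27.275
10 -1 -80.642 39.829
11 -1 121.576 -64.464
12 -1 -192.707 97.629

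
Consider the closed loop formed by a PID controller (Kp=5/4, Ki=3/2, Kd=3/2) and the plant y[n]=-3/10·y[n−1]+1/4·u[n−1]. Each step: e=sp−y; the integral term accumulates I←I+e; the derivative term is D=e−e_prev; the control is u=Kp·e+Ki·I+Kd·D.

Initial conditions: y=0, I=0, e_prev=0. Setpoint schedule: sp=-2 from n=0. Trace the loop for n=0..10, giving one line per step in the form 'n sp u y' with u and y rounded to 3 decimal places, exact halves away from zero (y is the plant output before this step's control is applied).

(exact arithmetic carried between steps; '≈' marks a value shown rounded to 6 d.p. or computed from one; I and e_prev carry over from the previous line; the table rounds u and y to 3 d.p., halves away from zero)
n=0: y=0, sp=-2, e=sp−y=-2; I=-2, D=e−e_prev=-2; u=5/4·(-2)+3/2·(-2)+3/2·(-2)=-8.5; next y=-3/10·0+1/4·(-8.5)=-2.125
n=1: y=-2.125, sp=-2, e=sp−y=0.125; I=-1.875, D=e−e_prev=2.125; u=5/4·0.125+3/2·(-1.875)+3/2·2.125=0.53125; next y=-3/10·(-2.125)+1/4·0.53125≈0.770313
n=2: y≈0.770313, sp=-2, e=sp−y≈-2.770313; I≈-4.645313, D=e−e_prev≈-2.895313; u=5/4·(-2.770313)+3/2·(-4.645313)+3/2·(-2.895313)≈-14.773828; next y=-3/10·0.770313+1/4·(-14.773828)≈-3.924551
n=3: y≈-3.924551, sp=-2, e=sp−y≈1.924551; I≈-2.720762, D=e−e_prev≈4.694863; u=5/4·1.924551+3/2·(-2.720762)+3/2·4.694863≈5.366841; next y=-3/10·(-3.924551)+1/4·5.366841≈2.519075
n=4: y≈2.519075, sp=-2, e=sp−y≈-4.519075; I≈-7.239837, D=e−e_prev≈-6.443626; u=5/4·(-4.519075)+3/2·(-7.239837)+3/2·(-6.443626)≈-26.174039; next y=-3/10·2.519075+1/4·(-26.174039)≈-7.299232
n=5: y≈-7.299232, sp=-2, e=sp−y≈5.299232; I≈-1.940605, D=e−e_prev≈9.818308; u=5/4·5.299232+3/2·(-1.940605)+3/2·9.818308≈18.440595; next y=-3/10·(-7.299232)+1/4·18.440595≈6.799919
n=6: y≈6.799919, sp=-2, e=sp−y≈-8.799919; I≈-10.740523, D=e−e_prev≈-14.099151; u=5/4·(-8.799919)+3/2·(-10.740523)+3/2·(-14.099151)≈-48.259410; next y=-3/10·6.799919+1/4·(-48.259410)≈-14.104828
n=7: y≈-14.104828, sp=-2, e=sp−y≈12.104828; I≈1.364305, D=e−e_prev≈20.904747; u=5/4·12.104828+3/2·1.364305+3/2·20.904747≈48.534612; next y=-3/10·(-14.104828)+1/4·48.534612≈16.365101
n=8: y≈16.365101, sp=-2, e=sp−y≈-18.365101; I≈-17.000797, D=e−e_prev≈-30.469929; u=5/4·(-18.365101)+3/2·(-17.000797)+3/2·(-30.469929)≈-94.162466; next y=-3/10·16.365101+1/4·(-94.162466)≈-28.450147
n=9: y≈-28.450147, sp=-2, e=sp−y≈26.450147; I≈9.449350, D=e−e_prev≈44.815248; u=5/4·26.450147+3/2·9.449350+3/2·44.815248≈114.459582; next y=-3/10·(-28.450147)+1/4·114.459582≈37.149939
n=10: y≈37.149939, sp=-2, e=sp−y≈-39.149939; I≈-29.700589, D=e−e_prev≈-65.600086; u=5/4·(-39.149939)+3/2·(-29.700589)+3/2·(-65.600086)≈-191.888438; next y=-3/10·37.149939+1/4·(-191.888438)≈-59.117091

0 -2 -8.500 0.000
1 -2 0.531 -2.125
2 -2 -14.774 0.770
3 -2 5.367 -3.925
4 -2 -26.174 2.519
5 -2 18.441 -7.299
6 -2 -48.259 6.800
7 -2 48.535 -14.105
8 -2 -94.162 16.365
9 -2 114.460 -28.450
10 -2 -191.888 37.150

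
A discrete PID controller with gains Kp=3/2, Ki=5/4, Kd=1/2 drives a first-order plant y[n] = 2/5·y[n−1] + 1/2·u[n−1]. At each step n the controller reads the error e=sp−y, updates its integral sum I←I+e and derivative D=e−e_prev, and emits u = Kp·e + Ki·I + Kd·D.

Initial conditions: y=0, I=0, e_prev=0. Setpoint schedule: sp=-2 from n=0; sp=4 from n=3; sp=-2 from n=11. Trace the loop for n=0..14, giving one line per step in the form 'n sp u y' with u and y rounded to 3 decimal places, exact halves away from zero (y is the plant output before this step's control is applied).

0 -2 -6.500 0.000
1 -2 2.563 -3.250
2 -2 -8.002 -0.019
3 4 23.603 -4.008
4 4 -17.553 10.198
5 4 30.213 -4.697
6 4 -24.619 13.228
7 4 38.608 -7.018
8 4 -34.166 16.497
9 4 49.659 -10.484
10 4 -46.866 20.636
11 -2 44.796 -15.179
12 -2 -56.030 16.327
13 -2 59.700 -21.484
14 -2 -73.757 21.256

(exact arithmetic carried between steps; '≈' marks a value shown rounded to 6 d.p. or computed from one; I and e_prev carry over from the previous line; the table rounds u and y to 3 d.p., halves away from zero)
n=0: y=0, sp=-2, e=sp−y=-2; I=-2, D=e−e_prev=-2; u=3/2·(-2)+5/4·(-2)+1/2·(-2)=-6.5; next y=2/5·0+1/2·(-6.5)=-3.25
n=1: y=-3.25, sp=-2, e=sp−y=1.25; I=-0.75, D=e−e_prev=3.25; u=3/2·1.25+5/4·(-0.75)+1/2·3.25=2.5625; next y=2/5·(-3.25)+1/2·2.5625=-0.01875
n=2: y=-0.01875, sp=-2, e=sp−y=-1.98125; I=-2.73125, D=e−e_prev=-3.23125; u=3/2·(-1.98125)+5/4·(-2.73125)+1/2·(-3.23125)≈-8.001563; next y=2/5·(-0.01875)+1/2·(-8.001563)≈-4.008281
n=3: y≈-4.008281, sp=4, e=sp−y≈8.008281; I≈5.277031, D=e−e_prev≈9.989531; u=3/2·8.008281+5/4·5.277031+1/2·9.989531≈23.603477; next y=2/5·(-4.008281)+1/2·23.603477≈10.198426
n=4: y≈10.198426, sp=4, e=sp−y≈-6.198426; I≈-0.921395, D=e−e_prev≈-14.206707; u=3/2·(-6.198426)+5/4·(-0.921395)+1/2·(-14.206707)≈-17.552735; next y=2/5·10.198426+1/2·(-17.552735)≈-4.696997
n=5: y≈-4.696997, sp=4, e=sp−y≈8.696997; I≈7.775603, D=e−e_prev≈14.895423; u=3/2·8.696997+5/4·7.775603+1/2·14.895423≈30.212711; next y=2/5·(-4.696997)+1/2·30.212711≈13.227557
n=6: y≈13.227557, sp=4, e=sp−y≈-9.227557; I≈-1.451954, D=e−e_prev≈-17.924554; u=3/2·(-9.227557)+5/4·(-1.451954)+1/2·(-17.924554)≈-24.618554; next y=2/5·13.227557+1/2·(-24.618554)≈-7.018254
n=7: y≈-7.018254, sp=4, e=sp−y≈11.018254; I≈9.566301, D=e−e_prev≈20.245811; u=3/2·11.018254+5/4·9.566301+1/2·20.245811≈38.608163; next y=2/5·(-7.018254)+1/2·38.608163≈16.496780
n=8: y≈16.496780, sp=4, e=sp−y≈-12.496780; I≈-2.930479, D=e−e_prev≈-23.515034; u=3/2·(-12.496780)+5/4·(-2.930479)+1/2·(-23.515034)≈-34.165786; next y=2/5·16.496780+1/2·(-34.165786)≈-10.484181
n=9: y≈-10.484181, sp=4, e=sp−y≈14.484181; I≈11.553702, D=e−e_prev≈26.980961; u=3/2·14.484181+5/4·11.553702+1/2·26.980961≈49.658879; next y=2/5·(-10.484181)+1/2·49.658879≈20.635767
n=10: y≈20.635767, sp=4, e=sp−y≈-16.635767; I≈-5.082065, D=e−e_prev≈-31.119948; u=3/2·(-16.635767)+5/4·(-5.082065)+1/2·(-31.119948)≈-46.866206; next y=2/5·20.635767+1/2·(-46.866206)≈-15.178796
n=11: y≈-15.178796, sp=-2, e=sp−y≈13.178796; I≈8.096731, D=e−e_prev≈29.814563; u=3/2·13.178796+5/4·8.096731+1/2·29.814563≈44.796390; next y=2/5·(-15.178796)+1/2·44.796390≈16.326676
n=12: y≈16.326676, sp=-2, e=sp−y≈-18.326676; I≈-10.229945, D=e−e_prev≈-31.505473; u=3/2·(-18.326676)+5/4·(-10.229945)+1/2·(-31.505473)≈-56.030183; next y=2/5·16.326676+1/2·(-56.030183)≈-21.484421
n=13: y≈-21.484421, sp=-2, e=sp−y≈19.484421; I≈9.254475, D=e−e_prev≈37.811097; u=3/2·19.484421+5/4·9.254475+1/2·37.811097≈59.700274; next y=2/5·(-21.484421)+1/2·59.700274≈21.256369
n=14: y≈21.256369, sp=-2, e=sp−y≈-23.256369; I≈-14.001893, D=e−e_prev≈-42.740789; u=3/2·(-23.256369)+5/4·(-14.001893)+1/2·(-42.740789)≈-73.757314; next y=2/5·21.256369+1/2·(-73.757314)≈-28.376110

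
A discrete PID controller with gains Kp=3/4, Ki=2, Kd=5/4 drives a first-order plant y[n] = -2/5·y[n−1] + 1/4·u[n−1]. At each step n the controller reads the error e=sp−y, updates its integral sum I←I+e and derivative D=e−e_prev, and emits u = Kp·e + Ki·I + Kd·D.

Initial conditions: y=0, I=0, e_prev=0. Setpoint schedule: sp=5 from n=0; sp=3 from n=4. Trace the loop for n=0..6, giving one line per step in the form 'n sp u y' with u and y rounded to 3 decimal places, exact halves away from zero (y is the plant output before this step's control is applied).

0 5 20.000 0.000
1 5 3.750 5.000
2 5 34.250 -1.063
3 5 -1.403 8.988
4 3 46.918 -3.946
5 3 -21.871 13.308
6 3 75.475 -10.791

(exact arithmetic carried between steps; '≈' marks a value shown rounded to 6 d.p. or computed from one; I and e_prev carry over from the previous line; the table rounds u and y to 3 d.p., halves away from zero)
n=0: y=0, sp=5, e=sp−y=5; I=5, D=e−e_prev=5; u=3/4·5+2·5+5/4·5=20; next y=-2/5·0+1/4·20=5
n=1: y=5, sp=5, e=sp−y=0; I=5, D=e−e_prev=-5; u=3/4·0+2·5+5/4·(-5)=3.75; next y=-2/5·5+1/4·3.75=-1.0625
n=2: y=-1.0625, sp=5, e=sp−y=6.0625; I=11.0625, D=e−e_prev=6.0625; u=3/4·6.0625+2·11.0625+5/4·6.0625=34.25; next y=-2/5·(-1.0625)+1/4·34.25=8.9875
n=3: y=8.9875, sp=5, e=sp−y=-3.9875; I=7.075, D=e−e_prev=-10.05; u=3/4·(-3.9875)+2·7.075+5/4·(-10.05)=-1.403125; next y=-2/5·8.9875+1/4·(-1.403125)≈-3.945781
n=4: y≈-3.945781, sp=3, e=sp−y≈6.945781; I≈14.020781, D=e−e_prev≈10.933281; u=3/4·6.945781+2·14.020781+5/4·10.933281≈46.9175; next y=-2/5·(-3.945781)+1/4·46.9175≈13.307688
n=5: y≈13.307688, sp=3, e=sp−y≈-10.307688; I≈3.713094, D=e−e_prev≈-17.253469; u=3/4·(-10.307688)+2·3.713094+5/4·(-17.253469)≈-21.871414; next y=-2/5·13.307688+1/4·(-21.871414)≈-10.790929
n=6: y≈-10.790929, sp=3, e=sp−y≈13.790929; I≈17.504022, D=e−e_prev≈24.098616; u=3/4·13.790929+2·17.504022+5/4·24.098616≈75.474511; next y=-2/5·(-10.790929)+1/4·75.474511≈23.184999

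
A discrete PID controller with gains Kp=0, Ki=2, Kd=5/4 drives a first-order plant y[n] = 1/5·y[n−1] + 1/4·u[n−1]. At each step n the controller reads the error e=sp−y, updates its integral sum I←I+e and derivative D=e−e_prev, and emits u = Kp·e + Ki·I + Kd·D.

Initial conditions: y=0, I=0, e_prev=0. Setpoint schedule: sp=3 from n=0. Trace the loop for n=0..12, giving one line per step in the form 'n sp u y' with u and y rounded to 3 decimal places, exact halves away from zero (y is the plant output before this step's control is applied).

0 3 9.750 0.000
1 3 4.078 2.438
2 3 11.274 1.507
3 3 7.855 3.120
4 3 11.361 2.588
5 3 9.018 3.358
6 3 10.668 2.926
7 3 9.216 3.252
8 3 10.087 2.954
9 3 9.292 3.113
10 3 9.808 2.945
11 3 9.397 3.041
12 3 9.706 2.958

(exact arithmetic carried between steps; '≈' marks a value shown rounded to 6 d.p. or computed from one; I and e_prev carry over from the previous line; the table rounds u and y to 3 d.p., halves away from zero)
n=0: y=0, sp=3, e=sp−y=3; I=3, D=e−e_prev=3; u=0·3+2·3+5/4·3=9.75; next y=1/5·0+1/4·9.75=2.4375
n=1: y=2.4375, sp=3, e=sp−y=0.5625; I=3.5625, D=e−e_prev=-2.4375; u=0·0.5625+2·3.5625+5/4·(-2.4375)=4.078125; next y=1/5·2.4375+1/4·4.078125≈1.507031
n=2: y≈1.507031, sp=3, e=sp−y≈1.492969; I≈5.055469, D=e−e_prev≈0.930469; u=0·1.492969+2·5.055469+5/4·0.930469≈11.274023; next y=1/5·1.507031+1/4·11.274023≈3.119912
n=3: y≈3.119912, sp=3, e=sp−y≈-0.119912; I≈4.935557, D=e−e_prev≈-1.612881; u=0·(-0.119912)+2·4.935557+5/4·(-1.612881)≈7.855012; next y=1/5·3.119912+1/4·7.855012≈2.587735
n=4: y≈2.587735, sp=3, e=sp−y≈0.412265; I≈5.347821, D=e−e_prev≈0.532177; u=0·0.412265+2·5.347821+5/4·0.532177≈11.360863; next y=1/5·2.587735+1/4·11.360863≈3.357763
n=5: y≈3.357763, sp=3, e=sp−y≈-0.357763; I≈4.990058, D=e−e_prev≈-0.770027; u=0·(-0.357763)+2·4.990058+5/4·(-0.770027)≈9.017582; next y=1/5·3.357763+1/4·9.017582≈2.925948
n=6: y≈2.925948, sp=3, e=sp−y≈0.074052; I≈5.064110, D=e−e_prev≈0.431815; u=0·0.074052+2·5.064110+5/4·0.431815≈10.667989; next y=1/5·2.925948+1/4·10.667989≈3.252187
n=7: y≈3.252187, sp=3, e=sp−y≈-0.252187; I≈4.811923, D=e−e_prev≈-0.326239; u=0·(-0.252187)+2·4.811923+5/4·(-0.326239)≈9.216048; next y=1/5·3.252187+1/4·9.216048≈2.954449
n=8: y≈2.954449, sp=3, e=sp−y≈0.045551; I≈4.857474, D=e−e_prev≈0.297737; u=0·0.045551+2·4.857474+5/4·0.297737≈10.087119; next y=1/5·2.954449+1/4·10.087119≈3.112670
n=9: y≈3.112670, sp=3, e=sp−y≈-0.112670; I≈4.744804, D=e−e_prev≈-0.158220; u=0·(-0.112670)+2·4.744804+5/4·(-0.158220)≈9.291833; next y=1/5·3.112670+1/4·9.291833≈2.945492
n=10: y≈2.945492, sp=3, e=sp−y≈0.054508; I≈4.799312, D=e−e_prev≈0.167178; u=0·0.054508+2·4.799312+5/4·0.167178≈9.807596; next y=1/5·2.945492+1/4·9.807596≈3.040997
n=11: y≈3.040997, sp=3, e=sp−y≈-0.040997; I≈4.758315, D=e−e_prev≈-0.095505; u=0·(-0.040997)+2·4.758315+5/4·(-0.095505)≈9.397248; next y=1/5·3.040997+1/4·9.397248≈2.957511
n=12: y≈2.957511, sp=3, e=sp−y≈0.042489; I≈4.800803, D=e−e_prev≈0.083486; u=0·0.042489+2·4.800803+5/4·0.083486≈9.705964; next y=1/5·2.957511+1/4·9.705964≈3.017993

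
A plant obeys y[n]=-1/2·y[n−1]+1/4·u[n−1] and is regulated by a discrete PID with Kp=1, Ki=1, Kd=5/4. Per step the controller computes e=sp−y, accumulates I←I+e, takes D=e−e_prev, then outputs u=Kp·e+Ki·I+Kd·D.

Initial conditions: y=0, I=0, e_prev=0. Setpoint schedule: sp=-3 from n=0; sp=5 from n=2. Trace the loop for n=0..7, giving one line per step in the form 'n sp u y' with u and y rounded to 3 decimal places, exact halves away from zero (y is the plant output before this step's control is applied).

(exact arithmetic carried between steps; '≈' marks a value shown rounded to 6 d.p. or computed from one; I and e_prev carry over from the previous line; the table rounds u and y to 3 d.p., halves away from zero)
n=0: y=0, sp=-3, e=sp−y=-3; I=-3, D=e−e_prev=-3; u=1·(-3)+1·(-3)+5/4·(-3)=-9.75; next y=-1/2·0+1/4·(-9.75)=-2.4375
n=1: y=-2.4375, sp=-3, e=sp−y=-0.5625; I=-3.5625, D=e−e_prev=2.4375; u=1·(-0.5625)+1·(-3.5625)+5/4·2.4375=-1.078125; next y=-1/2·(-2.4375)+1/4·(-1.078125)≈0.949219
n=2: y≈0.949219, sp=5, e=sp−y≈4.050781; I≈0.488281, D=e−e_prev≈4.613281; u=1·4.050781+1·0.488281+5/4·4.613281≈10.305664; next y=-1/2·0.949219+1/4·10.305664≈2.101807
n=3: y≈2.101807, sp=5, e=sp−y≈2.898193; I≈3.386475, D=e−e_prev≈-1.152588; u=1·2.898193+1·3.386475+5/4·(-1.152588)≈4.843933; next y=-1/2·2.101807+1/4·4.843933≈0.160080
n=4: y≈0.160080, sp=5, e=sp−y≈4.839920; I≈8.226395, D=e−e_prev≈1.941727; u=1·4.839920+1·8.226395+5/4·1.941727≈15.493473; next y=-1/2·0.160080+1/4·15.493473≈3.793328
n=5: y≈3.793328, sp=5, e=sp−y≈1.206672; I≈9.433066, D=e−e_prev≈-3.633248; u=1·1.206672+1·9.433066+5/4·(-3.633248)≈6.098178; next y=-1/2·3.793328+1/4·6.098178≈-0.372120
n=6: y≈-0.372120, sp=5, e=sp−y≈5.372120; I≈14.805186, D=e−e_prev≈4.165448; u=1·5.372120+1·14.805186+5/4·4.165448≈25.384116; next y=-1/2·(-0.372120)+1/4·25.384116≈6.532089
n=7: y≈6.532089, sp=5, e=sp−y≈-1.532089; I≈13.273097, D=e−e_prev≈-6.904209; u=1·(-1.532089)+1·13.273097+5/4·(-6.904209)≈3.110748; next y=-1/2·6.532089+1/4·3.110748≈-2.488357

0 -3 -9.750 0.000
1 -3 -1.078 -2.438
2 5 10.306 0.949
3 5 4.844 2.102
4 5 15.493 0.160
5 5 6.098 3.793
6 5 25.384 -0.372
7 5 3.111 6.532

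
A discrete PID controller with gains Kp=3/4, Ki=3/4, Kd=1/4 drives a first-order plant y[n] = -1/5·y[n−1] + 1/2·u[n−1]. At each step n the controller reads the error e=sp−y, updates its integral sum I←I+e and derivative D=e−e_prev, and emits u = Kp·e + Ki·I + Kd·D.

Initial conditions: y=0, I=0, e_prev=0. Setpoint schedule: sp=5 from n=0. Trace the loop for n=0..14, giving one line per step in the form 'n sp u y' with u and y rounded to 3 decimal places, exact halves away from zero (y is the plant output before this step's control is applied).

0 5 8.750 0.000
1 5 3.594 4.375
2 5 11.199 0.922
3 5 5.531 5.415
4 5 12.875 1.683
5 5 6.698 6.101
6 5 13.928 2.129
7 5 7.372 6.538
8 5 14.601 2.378
9 5 7.745 6.825
10 5 15.043 2.508
11 5 7.937 7.020
12 5 15.347 2.564
13 5 8.016 7.161
14 5 15.568 2.576

(exact arithmetic carried between steps; '≈' marks a value shown rounded to 6 d.p. or computed from one; I and e_prev carry over from the previous line; the table rounds u and y to 3 d.p., halves away from zero)
n=0: y=0, sp=5, e=sp−y=5; I=5, D=e−e_prev=5; u=3/4·5+3/4·5+1/4·5=8.75; next y=-1/5·0+1/2·8.75=4.375
n=1: y=4.375, sp=5, e=sp−y=0.625; I=5.625, D=e−e_prev=-4.375; u=3/4·0.625+3/4·5.625+1/4·(-4.375)=3.59375; next y=-1/5·4.375+1/2·3.59375=0.921875
n=2: y=0.921875, sp=5, e=sp−y=4.078125; I=9.703125, D=e−e_prev=3.453125; u=3/4·4.078125+3/4·9.703125+1/4·3.453125≈11.199219; next y=-1/5·0.921875+1/2·11.199219≈5.415234
n=3: y≈5.415234, sp=5, e=sp−y≈-0.415234; I≈9.287891, D=e−e_prev≈-4.493359; u=3/4·(-0.415234)+3/4·9.287891+1/4·(-4.493359)≈5.531152; next y=-1/5·5.415234+1/2·5.531152≈1.682529
n=4: y≈1.682529, sp=5, e=sp−y≈3.317471; I≈12.605361, D=e−e_prev≈3.732705; u=3/4·3.317471+3/4·12.605361+1/4·3.732705≈12.875300; next y=-1/5·1.682529+1/2·12.875300≈6.101144
n=5: y≈6.101144, sp=5, e=sp−y≈-1.101144; I≈11.504217, D=e−e_prev≈-4.418615; u=3/4·(-1.101144)+3/4·11.504217+1/4·(-4.418615)≈6.697651; next y=-1/5·6.101144+1/2·6.697651≈2.128597
n=6: y≈2.128597, sp=5, e=sp−y≈2.871403; I≈14.375620, D=e−e_prev≈3.972548; u=3/4·2.871403+3/4·14.375620+1/4·3.972548≈13.928405; next y=-1/5·2.128597+1/2·13.928405≈6.538483
n=7: y≈6.538483, sp=5, e=sp−y≈-1.538483; I≈12.837137, D=e−e_prev≈-4.409887; u=3/4·(-1.538483)+3/4·12.837137+1/4·(-4.409887)≈7.371519; next y=-1/5·6.538483+1/2·7.371519≈2.378063
n=8: y≈2.378063, sp=5, e=sp−y≈2.621937; I≈15.459074, D=e−e_prev≈4.160420; u=3/4·2.621937+3/4·15.459074+1/4·4.160420≈14.600864; next y=-1/5·2.378063+1/2·14.600864≈6.824819
n=9: y≈6.824819, sp=5, e=sp−y≈-1.824819; I≈13.634255, D=e−e_prev≈-4.446756; u=3/4·(-1.824819)+3/4·13.634255+1/4·(-4.446756)≈7.745388; next y=-1/5·6.824819+1/2·7.745388≈2.507730
n=10: y≈2.507730, sp=5, e=sp−y≈2.492270; I≈16.126525, D=e−e_prev≈4.317089; u=3/4·2.492270+3/4·16.126525+1/4·4.317089≈15.043369; next y=-1/5·2.507730+1/2·15.043369≈7.020138
n=11: y≈7.020138, sp=5, e=sp−y≈-2.020138; I≈14.106387, D=e−e_prev≈-4.512408; u=3/4·(-2.020138)+3/4·14.106387+1/4·(-4.512408)≈7.936584; next y=-1/5·7.020138+1/2·7.936584≈2.564264
n=12: y≈2.564264, sp=5, e=sp−y≈2.435736; I≈16.542122, D=e−e_prev≈4.455874; u=3/4·2.435736+3/4·16.542122+1/4·4.455874≈15.347362; next y=-1/5·2.564264+1/2·15.347362≈7.160828
n=13: y≈7.160828, sp=5, e=sp−y≈-2.160828; I≈14.381294, D=e−e_prev≈-4.596564; u=3/4·(-2.160828)+3/4·14.381294+1/4·(-4.596564)≈8.016209; next y=-1/5·7.160828+1/2·8.016209≈2.575939
n=14: y≈2.575939, sp=5, e=sp−y≈2.424061; I≈16.805355, D=e−e_prev≈4.584889; u=3/4·2.424061+3/4·16.805355+1/4·4.584889≈15.568285; next y=-1/5·2.575939+1/2·15.568285≈7.268955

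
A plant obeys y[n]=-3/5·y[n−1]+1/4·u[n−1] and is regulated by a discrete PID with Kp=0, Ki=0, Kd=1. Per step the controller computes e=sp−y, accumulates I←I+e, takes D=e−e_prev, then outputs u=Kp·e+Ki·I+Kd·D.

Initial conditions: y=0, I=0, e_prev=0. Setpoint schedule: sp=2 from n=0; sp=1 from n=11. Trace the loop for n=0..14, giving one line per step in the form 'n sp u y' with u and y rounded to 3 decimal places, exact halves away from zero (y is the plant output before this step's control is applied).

0 2 2.000 0.000
1 2 -0.500 0.500
2 2 0.925 -0.425
3 2 -0.911 0.486
4 2 1.006 -0.520
5 2 -1.083 0.563
6 2 1.172 -0.609
7 2 -1.267 0.658
8 2 1.370 -0.712
9 2 -1.481 0.769
10 2 1.601 -0.832
11 1 -2.731 0.899
12 1 2.122 -1.222
13 1 -2.486 1.264
14 1 2.644 -1.380

(exact arithmetic carried between steps; '≈' marks a value shown rounded to 6 d.p. or computed from one; I and e_prev carry over from the previous line; the table rounds u and y to 3 d.p., halves away from zero)
n=0: y=0, sp=2, e=sp−y=2; I=2, D=e−e_prev=2; u=0·2+0·2+1·2=2; next y=-3/5·0+1/4·2=0.5
n=1: y=0.5, sp=2, e=sp−y=1.5; I=3.5, D=e−e_prev=-0.5; u=0·1.5+0·3.5+1·(-0.5)=-0.5; next y=-3/5·0.5+1/4·(-0.5)=-0.425
n=2: y=-0.425, sp=2, e=sp−y=2.425; I=5.925, D=e−e_prev=0.925; u=0·2.425+0·5.925+1·0.925=0.925; next y=-3/5·(-0.425)+1/4·0.925=0.48625
n=3: y=0.48625, sp=2, e=sp−y=1.51375; I=7.43875, D=e−e_prev=-0.91125; u=0·1.51375+0·7.43875+1·(-0.91125)=-0.91125; next y=-3/5·0.48625+1/4·(-0.91125)≈-0.519563
n=4: y≈-0.519563, sp=2, e=sp−y≈2.519563; I≈9.958313, D=e−e_prev≈1.005813; u=0·2.519563+0·9.958313+1·1.005813≈1.005813; next y=-3/5·(-0.519563)+1/4·1.005813≈0.563191
n=5: y≈0.563191, sp=2, e=sp−y≈1.436809; I≈11.395122, D=e−e_prev≈-1.082753; u=0·1.436809+0·11.395122+1·(-1.082753)≈-1.082753; next y=-3/5·0.563191+1/4·(-1.082753)≈-0.608603
n=6: y≈-0.608603, sp=2, e=sp−y≈2.608603; I≈14.003725, D=e−e_prev≈1.171793; u=0·2.608603+0·14.003725+1·1.171793≈1.171793; next y=-3/5·(-0.608603)+1/4·1.171793≈0.658110
n=7: y≈0.658110, sp=2, e=sp−y≈1.341890; I≈15.345615, D=e−e_prev≈-1.266713; u=0·1.341890+0·15.345615+1·(-1.266713)≈-1.266713; next y=-3/5·0.658110+1/4·(-1.266713)≈-0.711544
n=8: y≈-0.711544, sp=2, e=sp−y≈2.711544; I≈18.057159, D=e−e_prev≈1.369654; u=0·2.711544+0·18.057159+1·1.369654≈1.369654; next y=-3/5·(-0.711544)+1/4·1.369654≈0.769340
n=9: y≈0.769340, sp=2, e=sp−y≈1.230660; I≈19.287819, D=e−e_prev≈-1.480884; u=0·1.230660+0·19.287819+1·(-1.480884)≈-1.480884; next y=-3/5·0.769340+1/4·(-1.480884)≈-0.831825
n=10: y≈-0.831825, sp=2, e=sp−y≈2.831825; I≈22.119644, D=e−e_prev≈1.601165; u=0·2.831825+0·22.119644+1·1.601165≈1.601165; next y=-3/5·(-0.831825)+1/4·1.601165≈0.899386
n=11: y≈0.899386, sp=1, e=sp−y≈0.100614; I≈22.220258, D=e−e_prev≈-2.731211; u=0·0.100614+0·22.220258+1·(-2.731211)≈-2.731211; next y=-3/5·0.899386+1/4·(-2.731211)≈-1.222435
n=12: y≈-1.222435, sp=1, e=sp−y≈2.222435; I≈24.442692, D=e−e_prev≈2.121821; u=0·2.222435+0·24.442692+1·2.121821≈2.121821; next y=-3/5·(-1.222435)+1/4·2.121821≈1.263916
n=13: y≈1.263916, sp=1, e=sp−y≈-0.263916; I≈24.178776, D=e−e_prev≈-2.486350; u=0·(-0.263916)+0·24.178776+1·(-2.486350)≈-2.486350; next y=-3/5·1.263916+1/4·(-2.486350)≈-1.379937
n=14: y≈-1.379937, sp=1, e=sp−y≈2.379937; I≈26.558713, D=e−e_prev≈2.643853; u=0·2.379937+0·26.558713+1·2.643853≈2.643853; next y=-3/5·(-1.379937)+1/4·2.643853≈1.488926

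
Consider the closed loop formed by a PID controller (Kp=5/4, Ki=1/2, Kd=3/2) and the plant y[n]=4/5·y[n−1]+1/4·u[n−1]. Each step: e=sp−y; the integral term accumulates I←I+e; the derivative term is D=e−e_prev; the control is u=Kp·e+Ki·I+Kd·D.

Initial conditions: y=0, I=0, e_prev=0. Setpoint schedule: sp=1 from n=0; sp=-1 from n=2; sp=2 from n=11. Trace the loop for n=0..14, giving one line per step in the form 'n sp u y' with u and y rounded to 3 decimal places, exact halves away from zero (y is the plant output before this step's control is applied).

(exact arithmetic carried between steps; '≈' marks a value shown rounded to 6 d.p. or computed from one; I and e_prev carry over from the previous line; the table rounds u and y to 3 d.p., halves away from zero)
n=0: y=0, sp=1, e=sp−y=1; I=1, D=e−e_prev=1; u=5/4·1+1/2·1+3/2·1=3.25; next y=4/5·0+1/4·3.25=0.8125
n=1: y=0.8125, sp=1, e=sp−y=0.1875; I=1.1875, D=e−e_prev=-0.8125; u=5/4·0.1875+1/2·1.1875+3/2·(-0.8125)=-0.390625; next y=4/5·0.8125+1/4·(-0.390625)≈0.552344
n=2: y≈0.552344, sp=-1, e=sp−y≈-1.552344; I≈-0.364844, D=e−e_prev≈-1.739844; u=5/4·(-1.552344)+1/2·(-0.364844)+3/2·(-1.739844)≈-4.732617; next y=4/5·0.552344+1/4·(-4.732617)≈-0.741279
n=3: y≈-0.741279, sp=-1, e=sp−y≈-0.258721; I≈-0.623564, D=e−e_prev≈1.293623; u=5/4·(-0.258721)+1/2·(-0.623564)+3/2·1.293623≈1.305251; next y=4/5·(-0.741279)+1/4·1.305251≈-0.266711
n=4: y≈-0.266711, sp=-1, e=sp−y≈-0.733289; I≈-1.356854, D=e−e_prev≈-0.474569; u=5/4·(-0.733289)+1/2·(-1.356854)+3/2·(-0.474569)≈-2.306892; next y=4/5·(-0.266711)+1/4·(-2.306892)≈-0.790091
n=5: y≈-0.790091, sp=-1, e=sp−y≈-0.209909; I≈-1.566762, D=e−e_prev≈0.523381; u=5/4·(-0.209909)+1/2·(-1.566762)+3/2·0.523381≈-0.260696; next y=4/5·(-0.790091)+1/4·(-0.260696)≈-0.697247
n=6: y≈-0.697247, sp=-1, e=sp−y≈-0.302753; I≈-1.869515, D=e−e_prev≈-0.092844; u=5/4·(-0.302753)+1/2·(-1.869515)+3/2·(-0.092844)≈-1.452465; next y=4/5·(-0.697247)+1/4·(-1.452465)≈-0.920914
n=7: y≈-0.920914, sp=-1, e=sp−y≈-0.079086; I≈-1.948601, D=e−e_prev≈0.223667; u=5/4·(-0.079086)+1/2·(-1.948601)+3/2·0.223667≈-0.737658; next y=4/5·(-0.920914)+1/4·(-0.737658)≈-0.921146
n=8: y≈-0.921146, sp=-1, e=sp−y≈-0.078854; I≈-2.027456, D=e−e_prev≈0.000232; u=5/4·(-0.078854)+1/2·(-2.027456)+3/2·0.000232≈-1.111948; next y=4/5·(-0.921146)+1/4·(-1.111948)≈-1.014904
n=9: y≈-1.014904, sp=-1, e=sp−y≈0.014904; I≈-2.012552, D=e−e_prev≈0.093758; u=5/4·0.014904+1/2·(-2.012552)+3/2·0.093758≈-0.847010; next y=4/5·(-1.014904)+1/4·(-0.847010)≈-1.023675
n=10: y≈-1.023675, sp=-1, e=sp−y≈0.023675; I≈-1.988877, D=e−e_prev≈0.008772; u=5/4·0.023675+1/2·(-1.988877)+3/2·0.008772≈-0.951687; next y=4/5·(-1.023675)+1/4·(-0.951687)≈-1.056862
n=11: y≈-1.056862, sp=2, e=sp−y≈3.056862; I≈1.067985, D=e−e_prev≈3.033187; u=5/4·3.056862+1/2·1.067985+3/2·3.033187≈8.904850; next y=4/5·(-1.056862)+1/4·8.904850≈1.380723
n=12: y≈1.380723, sp=2, e=sp−y≈0.619277; I≈1.687262, D=e−e_prev≈-2.437585; u=5/4·0.619277+1/2·1.687262+3/2·(-2.437585)≈-2.038650; next y=4/5·1.380723+1/4·(-2.038650)≈0.594916
n=13: y≈0.594916, sp=2, e=sp−y≈1.405084; I≈3.092346, D=e−e_prev≈0.785807; u=5/4·1.405084+1/2·3.092346+3/2·0.785807≈4.481239; next y=4/5·0.594916+1/4·4.481239≈1.596242
n=14: y≈1.596242, sp=2, e=sp−y≈0.403758; I≈3.496104, D=e−e_prev≈-1.001327; u=5/4·0.403758+1/2·3.496104+3/2·(-1.001327)≈0.750759; next y=4/5·1.596242+1/4·0.750759≈1.464684

0 1 3.250 0.000
1 1 -0.391 0.813
2 -1 -4.733 0.552
3 -1 1.305 -0.741
4 -1 -2.307 -0.267
5 -1 -0.261 -0.790
6 -1 -1.452 -0.697
7 -1 -0.738 -0.921
8 -1 -1.112 -0.921
9 -1 -0.847 -1.015
10 -1 -0.952 -1.024
11 2 8.905 -1.057
12 2 -2.039 1.381
13 2 4.481 0.595
14 2 0.751 1.596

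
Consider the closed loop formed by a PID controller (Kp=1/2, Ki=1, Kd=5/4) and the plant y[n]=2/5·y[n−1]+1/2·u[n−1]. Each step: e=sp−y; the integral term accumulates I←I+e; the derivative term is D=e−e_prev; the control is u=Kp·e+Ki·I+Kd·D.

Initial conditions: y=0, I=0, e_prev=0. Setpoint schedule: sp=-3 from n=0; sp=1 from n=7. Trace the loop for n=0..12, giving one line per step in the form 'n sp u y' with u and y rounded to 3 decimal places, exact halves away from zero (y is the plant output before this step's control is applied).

(exact arithmetic carried between steps; '≈' marks a value shown rounded to 6 d.p. or computed from one; I and e_prev carry over from the previous line; the table rounds u and y to 3 d.p., halves away from zero)
n=0: y=0, sp=-3, e=sp−y=-3; I=-3, D=e−e_prev=-3; u=1/2·(-3)+1·(-3)+5/4·(-3)=-8.25; next y=2/5·0+1/2·(-8.25)=-4.125
n=1: y=-4.125, sp=-3, e=sp−y=1.125; I=-1.875, D=e−e_prev=4.125; u=1/2·1.125+1·(-1.875)+5/4·4.125=3.84375; next y=2/5·(-4.125)+1/2·3.84375=0.271875
n=2: y=0.271875, sp=-3, e=sp−y=-3.271875; I=-5.146875, D=e−e_prev=-4.396875; u=1/2·(-3.271875)+1·(-5.146875)+5/4·(-4.396875)≈-12.278906; next y=2/5·0.271875+1/2·(-12.278906)≈-6.030703
n=3: y≈-6.030703, sp=-3, e=sp−y≈3.030703; I≈-2.116172, D=e−e_prev≈6.302578; u=1/2·3.030703+1·(-2.116172)+5/4·6.302578≈7.277402; next y=2/5·(-6.030703)+1/2·7.277402≈1.226420
n=4: y≈1.226420, sp=-3, e=sp−y≈-4.226420; I≈-6.342592, D=e−e_prev≈-7.257123; u=1/2·(-4.226420)+1·(-6.342592)+5/4·(-7.257123)≈-17.527206; next y=2/5·1.226420+1/2·(-17.527206)≈-8.273035
n=5: y≈-8.273035, sp=-3, e=sp−y≈5.273035; I≈-1.069557, D=e−e_prev≈9.499455; u=1/2·5.273035+1·(-1.069557)+5/4·9.499455≈13.441279; next y=2/5·(-8.273035)+1/2·13.441279≈3.411425
n=6: y≈3.411425, sp=-3, e=sp−y≈-6.411425; I≈-7.480982, D=e−e_prev≈-11.684460; u=1/2·(-6.411425)+1·(-7.480982)+5/4·(-11.684460)≈-25.292271; next y=2/5·3.411425+1/2·(-25.292271)≈-11.281565
n=7: y≈-11.281565, sp=1, e=sp−y≈12.281565; I≈4.800583, D=e−e_prev≈18.692991; u=1/2·12.281565+1·4.800583+5/4·18.692991≈34.307603; next y=2/5·(-11.281565)+1/2·34.307603≈12.641176
n=8: y≈12.641176, sp=1, e=sp−y≈-11.641176; I≈-6.840593, D=e−e_prev≈-23.922741; u=1/2·(-11.641176)+1·(-6.840593)+5/4·(-23.922741)≈-42.564607; next y=2/5·12.641176+1/2·(-42.564607)≈-16.225833
n=9: y≈-16.225833, sp=1, e=sp−y≈17.225833; I≈10.385240, D=e−e_prev≈28.867009; u=1/2·17.225833+1·10.385240+5/4·28.867009≈55.081918; next y=2/5·(-16.225833)+1/2·55.081918≈21.050626
n=10: y≈21.050626, sp=1, e=sp−y≈-20.050626; I≈-9.665385, D=e−e_prev≈-37.276459; u=1/2·(-20.050626)+1·(-9.665385)+5/4·(-37.276459)≈-66.286272; next y=2/5·21.050626+1/2·(-66.286272)≈-24.722886
n=11: y≈-24.722886, sp=1, e=sp−y≈25.722886; I≈16.057500, D=e−e_prev≈45.773511; u=1/2·25.722886+1·16.057500+5/4·45.773511≈86.135832; next y=2/5·(-24.722886)+1/2·86.135832≈33.178762
n=12: y≈33.178762, sp=1, e=sp−y≈-32.178762; I≈-16.121262, D=e−e_prev≈-57.901647; u=1/2·(-32.178762)+1·(-16.121262)+5/4·(-57.901647)≈-104.587702; next y=2/5·33.178762+1/2·(-104.587702)≈-39.022346

0 -3 -8.250 0.000
1 -3 3.844 -4.125
2 -3 -12.279 0.272
3 -3 7.277 -6.031
4 -3 -17.527 1.226
5 -3 13.441 -8.273
6 -3 -25.292 3.411
7 1 34.308 -11.282
8 1 -42.565 12.641
9 1 55.082 -16.226
10 1 -66.286 21.051
11 1 86.136 -24.723
12 1 -104.588 33.179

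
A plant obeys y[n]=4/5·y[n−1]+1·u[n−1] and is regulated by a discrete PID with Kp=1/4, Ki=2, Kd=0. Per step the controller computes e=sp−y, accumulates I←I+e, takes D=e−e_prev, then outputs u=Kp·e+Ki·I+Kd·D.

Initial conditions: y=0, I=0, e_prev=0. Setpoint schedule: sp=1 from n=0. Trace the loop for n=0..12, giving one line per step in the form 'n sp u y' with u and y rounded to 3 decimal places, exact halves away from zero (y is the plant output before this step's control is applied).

(exact arithmetic carried between steps; '≈' marks a value shown rounded to 6 d.p. or computed from one; I and e_prev carry over from the previous line; the table rounds u and y to 3 d.p., halves away from zero)
n=0: y=0, sp=1, e=sp−y=1; I=1, D=e−e_prev=1; u=1/4·1+2·1+0·1=2.25; next y=4/5·0+1·2.25=2.25
n=1: y=2.25, sp=1, e=sp−y=-1.25; I=-0.25, D=e−e_prev=-2.25; u=1/4·(-1.25)+2·(-0.25)+0·(-2.25)=-0.8125; next y=4/5·2.25+1·(-0.8125)=0.9875
n=2: y=0.9875, sp=1, e=sp−y=0.0125; I=-0.2375, D=e−e_prev=1.2625; u=1/4·0.0125+2·(-0.2375)+0·1.2625=-0.471875; next y=4/5·0.9875+1·(-0.471875)=0.318125
n=3: y=0.318125, sp=1, e=sp−y=0.681875; I=0.444375, D=e−e_prev=0.669375; u=1/4·0.681875+2·0.444375+0·0.669375≈1.059219; next y=4/5·0.318125+1·1.059219≈1.313719
n=4: y≈1.313719, sp=1, e=sp−y≈-0.313719; I≈0.130656, D=e−e_prev≈-0.995594; u=1/4·(-0.313719)+2·0.130656+0·(-0.995594)≈0.182883; next y=4/5·1.313719+1·0.182883≈1.233858
n=5: y≈1.233858, sp=1, e=sp−y≈-0.233858; I≈-0.103202, D=e−e_prev≈0.079861; u=1/4·(-0.233858)+2·(-0.103202)+0·0.079861≈-0.264868; next y=4/5·1.233858+1·(-0.264868)≈0.722219
n=6: y≈0.722219, sp=1, e=sp−y≈0.277781; I≈0.174580, D=e−e_prev≈0.511639; u=1/4·0.277781+2·0.174580+0·0.511639≈0.418605; next y=4/5·0.722219+1·0.418605≈0.996380
n=7: y≈0.996380, sp=1, e=sp−y≈0.003620; I≈0.178200, D=e−e_prev≈-0.274161; u=1/4·0.003620+2·0.178200+0·(-0.274161)≈0.357305; next y=4/5·0.996380+1·0.357305≈1.154409
n=8: y≈1.154409, sp=1, e=sp−y≈-0.154409; I≈0.023791, D=e−e_prev≈-0.158029; u=1/4·(-0.154409)+2·0.023791+0·(-0.158029)≈0.008980; next y=4/5·1.154409+1·0.008980≈0.932507
n=9: y≈0.932507, sp=1, e=sp−y≈0.067493; I≈0.091284, D=e−e_prev≈0.221902; u=1/4·0.067493+2·0.091284+0·0.221902≈0.199441; next y=4/5·0.932507+1·0.199441≈0.945447
n=10: y≈0.945447, sp=1, e=sp−y≈0.054553; I≈0.145837, D=e−e_prev≈-0.012940; u=1/4·0.054553+2·0.145837+0·(-0.012940)≈0.305312; next y=4/5·0.945447+1·0.305312≈1.061670
n=11: y≈1.061670, sp=1, e=sp−y≈-0.061670; I≈0.084167, D=e−e_prev≈-0.116223; u=1/4·(-0.061670)+2·0.084167+0·(-0.116223)≈0.152917; next y=4/5·1.061670+1·0.152917≈1.002253
n=12: y≈1.002253, sp=1, e=sp−y≈-0.002253; I≈0.081914, D=e−e_prev≈0.059417; u=1/4·(-0.002253)+2·0.081914+0·0.059417≈0.163266; next y=4/5·1.002253+1·0.163266≈0.965068

0 1 2.250 0.000
1 1 -0.813 2.250
2 1 -0.472 0.988
3 1 1.059 0.318
4 1 0.183 1.314
5 1 -0.265 1.234
6 1 0.419 0.722
7 1 0.357 0.996
8 1 0.009 1.154
9 1 0.199 0.933
10 1 0.305 0.945
11 1 0.153 1.062
12 1 0.163 1.002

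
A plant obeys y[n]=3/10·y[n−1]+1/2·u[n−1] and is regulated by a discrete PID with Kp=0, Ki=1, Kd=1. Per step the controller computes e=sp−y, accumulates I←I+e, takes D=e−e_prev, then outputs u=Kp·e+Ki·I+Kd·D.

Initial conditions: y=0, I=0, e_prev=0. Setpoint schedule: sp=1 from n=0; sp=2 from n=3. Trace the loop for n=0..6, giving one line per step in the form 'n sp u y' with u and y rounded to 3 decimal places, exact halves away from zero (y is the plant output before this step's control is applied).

0 1 2.000 0.000
1 1 0.000 1.000
2 1 2.400 0.300
3 2 2.420 1.290
4 2 2.506 1.597
5 2 2.946 1.732
6 2 2.828 1.993

(exact arithmetic carried between steps; '≈' marks a value shown rounded to 6 d.p. or computed from one; I and e_prev carry over from the previous line; the table rounds u and y to 3 d.p., halves away from zero)
n=0: y=0, sp=1, e=sp−y=1; I=1, D=e−e_prev=1; u=0·1+1·1+1·1=2; next y=3/10·0+1/2·2=1
n=1: y=1, sp=1, e=sp−y=0; I=1, D=e−e_prev=-1; u=0·0+1·1+1·(-1)=0; next y=3/10·1+1/2·0=0.3
n=2: y=0.3, sp=1, e=sp−y=0.7; I=1.7, D=e−e_prev=0.7; u=0·0.7+1·1.7+1·0.7=2.4; next y=3/10·0.3+1/2·2.4=1.29
n=3: y=1.29, sp=2, e=sp−y=0.71; I=2.41, D=e−e_prev=0.01; u=0·0.71+1·2.41+1·0.01=2.42; next y=3/10·1.29+1/2·2.42=1.597
n=4: y=1.597, sp=2, e=sp−y=0.403; I=2.813, D=e−e_prev=-0.307; u=0·0.403+1·2.813+1·(-0.307)=2.506; next y=3/10·1.597+1/2·2.506=1.7321
n=5: y=1.7321, sp=2, e=sp−y=0.2679; I=3.0809, D=e−e_prev=-0.1351; u=0·0.2679+1·3.0809+1·(-0.1351)=2.9458; next y=3/10·1.7321+1/2·2.9458=1.99253
n=6: y=1.99253, sp=2, e=sp−y=0.00747; I=3.08837, D=e−e_prev=-0.26043; u=0·0.00747+1·3.08837+1·(-0.26043)=2.82794; next y=3/10·1.99253+1/2·2.82794=2.011729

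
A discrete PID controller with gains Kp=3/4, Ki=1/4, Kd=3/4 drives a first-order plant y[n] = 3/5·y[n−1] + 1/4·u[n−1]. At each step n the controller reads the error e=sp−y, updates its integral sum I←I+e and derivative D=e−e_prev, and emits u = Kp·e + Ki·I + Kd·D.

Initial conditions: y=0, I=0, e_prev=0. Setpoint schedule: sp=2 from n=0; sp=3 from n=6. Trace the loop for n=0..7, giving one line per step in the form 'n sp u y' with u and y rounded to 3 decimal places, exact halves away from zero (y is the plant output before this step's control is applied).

0 2 3.500 0.000
1 2 0.969 0.875
2 2 2.095 0.767
3 2 1.943 0.984
4 2 2.198 1.076
5 2 2.290 1.195
6 3 4.165 1.290
7 3 2.994 1.815

(exact arithmetic carried between steps; '≈' marks a value shown rounded to 6 d.p. or computed from one; I and e_prev carry over from the previous line; the table rounds u and y to 3 d.p., halves away from zero)
n=0: y=0, sp=2, e=sp−y=2; I=2, D=e−e_prev=2; u=3/4·2+1/4·2+3/4·2=3.5; next y=3/5·0+1/4·3.5=0.875
n=1: y=0.875, sp=2, e=sp−y=1.125; I=3.125, D=e−e_prev=-0.875; u=3/4·1.125+1/4·3.125+3/4·(-0.875)=0.96875; next y=3/5·0.875+1/4·0.96875≈0.767188
n=2: y≈0.767188, sp=2, e=sp−y≈1.232813; I≈4.357813, D=e−e_prev≈0.107813; u=3/4·1.232813+1/4·4.357813+3/4·0.107813≈2.094922; next y=3/5·0.767188+1/4·2.094922≈0.984043
n=3: y≈0.984043, sp=2, e=sp−y≈1.015957; I≈5.373770, D=e−e_prev≈-0.216855; u=3/4·1.015957+1/4·5.373770+3/4·(-0.216855)≈1.942769; next y=3/5·0.984043+1/4·1.942769≈1.076118
n=4: y≈1.076118, sp=2, e=sp−y≈0.923882; I≈6.297652, D=e−e_prev≈-0.092075; u=3/4·0.923882+1/4·6.297652+3/4·(-0.092075)≈2.198268; next y=3/5·1.076118+1/4·2.198268≈1.195238
n=5: y≈1.195238, sp=2, e=sp−y≈0.804762; I≈7.102414, D=e−e_prev≈-0.119120; u=3/4·0.804762+1/4·7.102414+3/4·(-0.119120)≈2.289835; next y=3/5·1.195238+1/4·2.289835≈1.289601
n=6: y≈1.289601, sp=3, e=sp−y≈1.710399; I≈8.812812, D=e−e_prev≈0.905636; u=3/4·1.710399+1/4·8.812812+3/4·0.905636≈4.165229; next y=3/5·1.289601+1/4·4.165229≈1.815068
n=7: y≈1.815068, sp=3, e=sp−y≈1.184932; I≈9.997744, D=e−e_prev≈-0.525467; u=3/4·1.184932+1/4·9.997744+3/4·(-0.525467)≈2.994035; next y=3/5·1.815068+1/4·2.994035≈1.837550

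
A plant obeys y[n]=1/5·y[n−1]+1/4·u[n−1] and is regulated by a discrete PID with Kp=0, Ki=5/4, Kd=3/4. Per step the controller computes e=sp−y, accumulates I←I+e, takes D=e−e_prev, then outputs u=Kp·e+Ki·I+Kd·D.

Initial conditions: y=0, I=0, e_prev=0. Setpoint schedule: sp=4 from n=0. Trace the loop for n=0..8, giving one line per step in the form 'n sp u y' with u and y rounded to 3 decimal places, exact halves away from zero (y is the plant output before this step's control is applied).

(exact arithmetic carried between steps; '≈' marks a value shown rounded to 6 d.p. or computed from one; I and e_prev carry over from the previous line; the table rounds u and y to 3 d.p., halves away from zero)
n=0: y=0, sp=4, e=sp−y=4; I=4, D=e−e_prev=4; u=0·4+5/4·4+3/4·4=8; next y=1/5·0+1/4·8=2
n=1: y=2, sp=4, e=sp−y=2; I=6, D=e−e_prev=-2; u=0·2+5/4·6+3/4·(-2)=6; next y=1/5·2+1/4·6=1.9
n=2: y=1.9, sp=4, e=sp−y=2.1; I=8.1, D=e−e_prev=0.1; u=0·2.1+5/4·8.1+3/4·0.1=10.2; next y=1/5·1.9+1/4·10.2=2.93
n=3: y=2.93, sp=4, e=sp−y=1.07; I=9.17, D=e−e_prev=-1.03; u=0·1.07+5/4·9.17+3/4·(-1.03)=10.69; next y=1/5·2.93+1/4·10.69=3.2585
n=4: y=3.2585, sp=4, e=sp−y=0.7415; I=9.9115, D=e−e_prev=-0.3285; u=0·0.7415+5/4·9.9115+3/4·(-0.3285)=12.143; next y=1/5·3.2585+1/4·12.143=3.68745
n=5: y=3.68745, sp=4, e=sp−y=0.31255; I=10.22405, D=e−e_prev=-0.42895; u=0·0.31255+5/4·10.22405+3/4·(-0.42895)=12.45835; next y=1/5·3.68745+1/4·12.45835≈3.852078
n=6: y≈3.852078, sp=4, e=sp−y≈0.147923; I≈10.371973, D=e−e_prev≈-0.164628; u=0·0.147923+5/4·10.371973+3/4·(-0.164628)≈12.841495; next y=1/5·3.852078+1/4·12.841495≈3.980789
n=7: y≈3.980789, sp=4, e=sp−y≈0.019211; I≈10.391183, D=e−e_prev≈-0.128712; u=0·0.019211+5/4·10.391183+3/4·(-0.128712)≈12.892445; next y=1/5·3.980789+1/4·12.892445≈4.019269
n=8: y≈4.019269, sp=4, e=sp−y≈-0.019269; I≈10.371914, D=e−e_prev≈-0.038480; u=0·(-0.019269)+5/4·10.371914+3/4·(-0.038480)≈12.936033; next y=1/5·4.019269+1/4·12.936033≈4.037862

0 4 8.000 0.000
1 4 6.000 2.000
2 4 10.200 1.900
3 4 10.690 2.930
4 4 12.143 3.259
5 4 12.458 3.687
6 4 12.841 3.852
7 4 12.892 3.981
8 4 12.936 4.019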